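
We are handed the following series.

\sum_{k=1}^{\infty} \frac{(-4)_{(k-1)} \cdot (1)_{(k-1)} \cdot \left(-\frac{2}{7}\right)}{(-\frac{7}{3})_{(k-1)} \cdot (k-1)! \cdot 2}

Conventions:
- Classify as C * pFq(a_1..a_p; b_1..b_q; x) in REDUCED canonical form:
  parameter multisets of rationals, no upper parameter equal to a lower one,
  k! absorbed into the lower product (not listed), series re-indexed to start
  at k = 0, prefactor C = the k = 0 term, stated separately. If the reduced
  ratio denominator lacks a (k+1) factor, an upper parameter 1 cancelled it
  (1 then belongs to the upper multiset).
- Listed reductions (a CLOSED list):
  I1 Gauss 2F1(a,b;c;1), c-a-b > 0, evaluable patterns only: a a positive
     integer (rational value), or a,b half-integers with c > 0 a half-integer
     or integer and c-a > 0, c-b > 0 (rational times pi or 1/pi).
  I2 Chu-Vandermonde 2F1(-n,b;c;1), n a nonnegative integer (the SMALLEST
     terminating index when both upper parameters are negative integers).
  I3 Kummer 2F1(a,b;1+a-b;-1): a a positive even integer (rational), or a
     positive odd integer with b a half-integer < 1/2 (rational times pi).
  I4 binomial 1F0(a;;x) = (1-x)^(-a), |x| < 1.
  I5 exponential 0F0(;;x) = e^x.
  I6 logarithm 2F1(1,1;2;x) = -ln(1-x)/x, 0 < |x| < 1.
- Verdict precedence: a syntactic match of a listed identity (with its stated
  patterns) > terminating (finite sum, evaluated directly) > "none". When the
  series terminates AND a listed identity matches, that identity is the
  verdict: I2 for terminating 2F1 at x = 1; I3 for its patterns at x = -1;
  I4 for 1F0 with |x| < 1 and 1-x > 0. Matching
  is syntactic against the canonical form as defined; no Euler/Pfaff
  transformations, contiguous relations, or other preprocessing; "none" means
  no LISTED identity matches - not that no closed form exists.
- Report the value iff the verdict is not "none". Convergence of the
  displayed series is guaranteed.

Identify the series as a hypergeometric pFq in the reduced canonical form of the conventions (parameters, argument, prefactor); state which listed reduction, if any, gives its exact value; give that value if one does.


Classification (C = -\frac{1}{7}): 2F1 with upper {-4, 1}, lower {-\frac{7}{3}}, argument x = 1. Verdict at x = 1: the Chu-Vandermonde identity I2 matches (terminating 2F1 at x = 1 with n = 4, b = 1, c = -\frac{7}{3}). Its exact value is \frac{5}{7}.

Key observation: from the first term -\frac{1}{7}: the constant factors (prefactor -1/7) combine into one prefactor.
Term ratio: r(k) = 1 * (k-4) (k+1) / [(k-\frac{7}{3}) (k+1)] - poly over poly, x = 1 from leading terms; C = -\frac{1}{7} at k = 0.


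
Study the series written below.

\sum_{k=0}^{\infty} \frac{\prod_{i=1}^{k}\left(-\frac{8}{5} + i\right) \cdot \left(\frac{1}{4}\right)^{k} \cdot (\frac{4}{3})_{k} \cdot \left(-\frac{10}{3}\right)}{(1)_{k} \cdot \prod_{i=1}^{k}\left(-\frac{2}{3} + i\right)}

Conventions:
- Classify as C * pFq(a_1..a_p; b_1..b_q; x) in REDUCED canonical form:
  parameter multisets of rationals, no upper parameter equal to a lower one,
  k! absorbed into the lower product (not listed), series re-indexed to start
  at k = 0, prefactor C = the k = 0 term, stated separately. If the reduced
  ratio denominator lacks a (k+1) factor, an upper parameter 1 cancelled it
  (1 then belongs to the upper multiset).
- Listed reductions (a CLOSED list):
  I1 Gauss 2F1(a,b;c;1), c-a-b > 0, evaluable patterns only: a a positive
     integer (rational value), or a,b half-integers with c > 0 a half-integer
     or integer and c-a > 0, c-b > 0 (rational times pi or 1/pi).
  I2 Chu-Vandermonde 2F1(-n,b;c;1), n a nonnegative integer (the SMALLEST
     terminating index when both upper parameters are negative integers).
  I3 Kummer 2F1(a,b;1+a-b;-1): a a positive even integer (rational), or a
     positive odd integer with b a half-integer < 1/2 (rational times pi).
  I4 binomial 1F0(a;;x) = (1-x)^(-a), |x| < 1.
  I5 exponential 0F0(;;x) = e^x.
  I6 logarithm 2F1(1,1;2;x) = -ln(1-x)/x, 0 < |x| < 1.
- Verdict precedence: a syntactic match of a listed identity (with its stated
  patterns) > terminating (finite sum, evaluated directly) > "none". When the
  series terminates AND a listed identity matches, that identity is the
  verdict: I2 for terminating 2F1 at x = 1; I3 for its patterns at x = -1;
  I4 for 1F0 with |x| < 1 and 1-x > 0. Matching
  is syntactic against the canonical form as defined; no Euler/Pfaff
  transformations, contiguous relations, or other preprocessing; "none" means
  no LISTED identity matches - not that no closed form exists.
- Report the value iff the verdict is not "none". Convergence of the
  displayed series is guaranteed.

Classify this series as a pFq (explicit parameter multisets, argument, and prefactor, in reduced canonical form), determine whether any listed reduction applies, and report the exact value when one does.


With C = -\frac{10}{3}: the canonical form is 2F1(-\frac{3}{5}, \frac{4}{3}; \frac{1}{3}; \frac{1}{4}). Verdict: none - at argument \frac{1}{4} the multisets {-\frac{3}{5}, \frac{4}{3}} ; {\frac{1}{3}} match no listed identity.

Key step: t_0 = -\frac{10}{3} here, and the lower running product (prefactor -10/3) is a rising factorial.
Step ratio: r(k) = \frac{1}{4} * (k-\frac{3}{5}) (k+\frac{4}{3}) / [(k+\frac{1}{3}) (k+1)] - rational; roots negated = parameters, x = \frac{1}{4}, C = -\frac{10}{3}.


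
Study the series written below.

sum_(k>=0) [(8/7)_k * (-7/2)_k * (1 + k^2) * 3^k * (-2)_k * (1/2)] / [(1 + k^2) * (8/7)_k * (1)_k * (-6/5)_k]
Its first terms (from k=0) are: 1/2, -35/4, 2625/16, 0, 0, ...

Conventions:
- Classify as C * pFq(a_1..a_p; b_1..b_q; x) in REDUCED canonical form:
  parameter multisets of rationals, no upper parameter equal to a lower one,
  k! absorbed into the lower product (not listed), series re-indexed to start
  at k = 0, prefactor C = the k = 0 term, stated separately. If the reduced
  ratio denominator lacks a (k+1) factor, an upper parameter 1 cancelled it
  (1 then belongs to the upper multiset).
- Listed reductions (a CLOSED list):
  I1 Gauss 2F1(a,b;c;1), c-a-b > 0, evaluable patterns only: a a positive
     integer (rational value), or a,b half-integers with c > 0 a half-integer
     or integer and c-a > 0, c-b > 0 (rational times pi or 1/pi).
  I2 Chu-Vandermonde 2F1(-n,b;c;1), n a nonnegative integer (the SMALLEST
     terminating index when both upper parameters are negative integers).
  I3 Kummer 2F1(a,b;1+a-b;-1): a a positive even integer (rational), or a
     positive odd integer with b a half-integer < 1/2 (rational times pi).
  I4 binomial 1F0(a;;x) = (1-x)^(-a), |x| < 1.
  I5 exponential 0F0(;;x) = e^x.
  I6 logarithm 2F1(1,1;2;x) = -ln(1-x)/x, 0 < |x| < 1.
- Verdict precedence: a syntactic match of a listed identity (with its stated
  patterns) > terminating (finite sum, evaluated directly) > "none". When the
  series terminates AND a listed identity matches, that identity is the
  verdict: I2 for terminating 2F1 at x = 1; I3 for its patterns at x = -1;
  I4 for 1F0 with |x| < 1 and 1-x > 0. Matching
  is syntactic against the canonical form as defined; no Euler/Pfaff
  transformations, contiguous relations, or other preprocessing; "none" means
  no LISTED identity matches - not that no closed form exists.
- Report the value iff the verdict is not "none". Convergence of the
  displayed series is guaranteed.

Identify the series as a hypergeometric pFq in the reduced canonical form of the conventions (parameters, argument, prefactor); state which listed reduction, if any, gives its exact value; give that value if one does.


Key step: x = 3 and k^2 + 1 divides numerator and denominator alike; C = 1/2, x = 3 after cancelling.
Adjacent-term ratio: r(k) = 3 * (k-7/2) (k-2) / [(k-6/5) (k+1)] - rational; roots negated = parameters, x = 3, C = 1/2.

This is 1/2 * 2F1(-7/2, -2; -6/5; 3) in reduced canonical form. Verdict: terminating - upper parameter -2 makes this a finite sum (last index 2), evaluated exactly. Its exact value is 2493/16.


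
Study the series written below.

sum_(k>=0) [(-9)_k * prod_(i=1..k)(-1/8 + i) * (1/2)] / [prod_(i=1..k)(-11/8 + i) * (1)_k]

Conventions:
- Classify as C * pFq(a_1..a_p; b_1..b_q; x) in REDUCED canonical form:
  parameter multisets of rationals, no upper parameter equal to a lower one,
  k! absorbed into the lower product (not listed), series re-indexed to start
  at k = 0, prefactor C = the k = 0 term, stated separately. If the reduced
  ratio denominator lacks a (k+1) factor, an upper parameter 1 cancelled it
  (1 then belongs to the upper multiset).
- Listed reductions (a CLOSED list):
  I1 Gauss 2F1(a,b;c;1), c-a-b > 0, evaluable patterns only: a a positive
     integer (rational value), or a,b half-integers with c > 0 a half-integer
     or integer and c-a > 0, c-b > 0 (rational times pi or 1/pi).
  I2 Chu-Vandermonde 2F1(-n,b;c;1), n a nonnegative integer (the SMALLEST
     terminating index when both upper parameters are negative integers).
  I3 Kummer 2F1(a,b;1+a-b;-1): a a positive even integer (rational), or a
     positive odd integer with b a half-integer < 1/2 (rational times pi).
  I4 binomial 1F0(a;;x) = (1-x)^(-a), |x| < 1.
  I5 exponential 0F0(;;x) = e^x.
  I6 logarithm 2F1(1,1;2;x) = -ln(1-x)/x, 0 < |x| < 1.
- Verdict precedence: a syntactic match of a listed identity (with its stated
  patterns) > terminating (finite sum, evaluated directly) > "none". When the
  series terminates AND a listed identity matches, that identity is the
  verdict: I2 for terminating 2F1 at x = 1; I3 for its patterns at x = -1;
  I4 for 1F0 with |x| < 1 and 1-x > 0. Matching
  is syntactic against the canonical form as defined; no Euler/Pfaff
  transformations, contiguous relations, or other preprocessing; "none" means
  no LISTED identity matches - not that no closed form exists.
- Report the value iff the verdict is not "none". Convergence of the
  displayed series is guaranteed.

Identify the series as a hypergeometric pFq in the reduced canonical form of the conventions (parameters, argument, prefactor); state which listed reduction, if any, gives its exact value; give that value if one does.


The series (x = 1) is 2F1: upper {-9, 7/8}, lower {-3/8}, prefactor 1/2. Verdict (x = 1): Chu-Vandermonde (I2) applies (terminating 2F1 at x = 1 with n = 9, b = 7/8, c = -3/8). Exact value: -3691776/45097117.

First insight: t_0 being 1/2, the running product (C = 1/2, x = 1) telescopes to a rising factorial.
Consecutive-term ratio: r(k) = 1 * (k-9) (k+7/8) / [(k-3/8) (k+1)] ; factor over Q: parameters, x = 1, and C = 1/2.


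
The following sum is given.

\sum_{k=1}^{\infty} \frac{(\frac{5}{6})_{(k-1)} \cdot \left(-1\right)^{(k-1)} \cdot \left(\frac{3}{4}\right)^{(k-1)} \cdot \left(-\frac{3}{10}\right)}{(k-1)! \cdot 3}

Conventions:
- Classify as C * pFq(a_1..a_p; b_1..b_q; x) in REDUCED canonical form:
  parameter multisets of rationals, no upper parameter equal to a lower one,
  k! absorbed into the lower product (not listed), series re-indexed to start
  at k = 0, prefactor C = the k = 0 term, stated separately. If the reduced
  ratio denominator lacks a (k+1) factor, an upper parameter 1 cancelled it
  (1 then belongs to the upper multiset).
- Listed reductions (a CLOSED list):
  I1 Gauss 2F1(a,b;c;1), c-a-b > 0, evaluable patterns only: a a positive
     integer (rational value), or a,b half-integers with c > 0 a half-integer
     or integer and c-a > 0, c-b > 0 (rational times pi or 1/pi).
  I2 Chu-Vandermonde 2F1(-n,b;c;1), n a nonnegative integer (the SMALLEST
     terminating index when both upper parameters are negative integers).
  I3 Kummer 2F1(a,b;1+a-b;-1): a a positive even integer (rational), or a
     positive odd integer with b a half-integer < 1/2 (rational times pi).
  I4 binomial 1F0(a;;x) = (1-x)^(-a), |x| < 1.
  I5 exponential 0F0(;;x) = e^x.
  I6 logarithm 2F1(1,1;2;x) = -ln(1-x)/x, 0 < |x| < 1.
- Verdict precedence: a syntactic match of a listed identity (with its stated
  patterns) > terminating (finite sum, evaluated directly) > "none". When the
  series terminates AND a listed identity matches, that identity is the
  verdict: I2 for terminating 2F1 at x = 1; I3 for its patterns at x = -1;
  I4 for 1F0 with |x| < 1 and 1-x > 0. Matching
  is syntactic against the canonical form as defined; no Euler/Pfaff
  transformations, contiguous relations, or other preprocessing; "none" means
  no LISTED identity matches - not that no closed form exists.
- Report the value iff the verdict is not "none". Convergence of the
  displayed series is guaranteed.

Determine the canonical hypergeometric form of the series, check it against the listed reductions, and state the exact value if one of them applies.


This is -\frac{1}{10} * 1F0(\frac{5}{6}; -; -\frac{3}{4}) in reduced canonical form. Verdict: this is the I4 binomial reduction (the 1F0 binomial series: exponent -5/6, x = -\frac{3}{4}). Exact value: \left(-\frac{1}{10}\right) \cdot \left(\frac{7}{4}\right)^{-\frac{5}{6}}.

The tell: x = -\frac{3}{4} and the (-1)^k factor (prefactor -1/10) folds into the argument's sign.
Term ratio: r(k) = -\frac{3}{4} * (k+\frac{5}{6}) / [(k+1)] ; factor over Q: parameters, x = -\frac{3}{4}, and C = -\frac{1}{10}.


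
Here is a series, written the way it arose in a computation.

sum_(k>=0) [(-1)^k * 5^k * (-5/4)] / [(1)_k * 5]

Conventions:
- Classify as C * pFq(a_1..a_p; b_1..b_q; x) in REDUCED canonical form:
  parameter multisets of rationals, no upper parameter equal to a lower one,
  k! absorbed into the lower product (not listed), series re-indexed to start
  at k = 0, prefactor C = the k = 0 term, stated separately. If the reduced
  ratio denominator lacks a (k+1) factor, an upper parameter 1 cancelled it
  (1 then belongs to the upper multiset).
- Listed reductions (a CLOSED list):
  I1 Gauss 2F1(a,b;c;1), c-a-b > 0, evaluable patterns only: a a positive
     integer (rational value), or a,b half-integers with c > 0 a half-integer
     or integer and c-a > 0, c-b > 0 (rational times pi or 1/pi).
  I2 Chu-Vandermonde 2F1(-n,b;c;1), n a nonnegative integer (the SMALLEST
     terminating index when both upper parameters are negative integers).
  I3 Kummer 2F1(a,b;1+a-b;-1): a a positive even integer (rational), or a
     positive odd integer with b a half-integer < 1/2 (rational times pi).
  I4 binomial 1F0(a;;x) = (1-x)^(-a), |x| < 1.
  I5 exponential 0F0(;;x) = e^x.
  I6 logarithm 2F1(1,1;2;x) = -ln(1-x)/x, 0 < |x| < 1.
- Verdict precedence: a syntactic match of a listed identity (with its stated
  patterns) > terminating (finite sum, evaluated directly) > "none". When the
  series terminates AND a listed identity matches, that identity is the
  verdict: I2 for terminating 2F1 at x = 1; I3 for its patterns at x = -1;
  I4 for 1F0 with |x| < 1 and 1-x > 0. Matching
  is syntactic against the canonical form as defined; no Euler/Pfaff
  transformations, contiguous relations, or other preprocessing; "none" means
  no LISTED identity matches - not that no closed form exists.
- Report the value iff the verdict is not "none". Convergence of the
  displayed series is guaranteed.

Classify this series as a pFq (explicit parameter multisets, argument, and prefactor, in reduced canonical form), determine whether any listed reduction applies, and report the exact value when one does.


x = -5 here; the reduced form reads 0F0, upper {-}, lower {-}, C = -1/4. Verdict: the I5 exponential reduction applies (the 0F0 exponential series at x = -5). Exact value: (-1/4) * e^(-5).

Key step: t_0 = -1/4 here, and (1)_k (prefactor -1/4) is k! itself.
Term ratio: r(k) = (-5) * 1 / [(k+1)] - rational in k, leading ratio (-5); with t_0 = -1/4, classification follows.


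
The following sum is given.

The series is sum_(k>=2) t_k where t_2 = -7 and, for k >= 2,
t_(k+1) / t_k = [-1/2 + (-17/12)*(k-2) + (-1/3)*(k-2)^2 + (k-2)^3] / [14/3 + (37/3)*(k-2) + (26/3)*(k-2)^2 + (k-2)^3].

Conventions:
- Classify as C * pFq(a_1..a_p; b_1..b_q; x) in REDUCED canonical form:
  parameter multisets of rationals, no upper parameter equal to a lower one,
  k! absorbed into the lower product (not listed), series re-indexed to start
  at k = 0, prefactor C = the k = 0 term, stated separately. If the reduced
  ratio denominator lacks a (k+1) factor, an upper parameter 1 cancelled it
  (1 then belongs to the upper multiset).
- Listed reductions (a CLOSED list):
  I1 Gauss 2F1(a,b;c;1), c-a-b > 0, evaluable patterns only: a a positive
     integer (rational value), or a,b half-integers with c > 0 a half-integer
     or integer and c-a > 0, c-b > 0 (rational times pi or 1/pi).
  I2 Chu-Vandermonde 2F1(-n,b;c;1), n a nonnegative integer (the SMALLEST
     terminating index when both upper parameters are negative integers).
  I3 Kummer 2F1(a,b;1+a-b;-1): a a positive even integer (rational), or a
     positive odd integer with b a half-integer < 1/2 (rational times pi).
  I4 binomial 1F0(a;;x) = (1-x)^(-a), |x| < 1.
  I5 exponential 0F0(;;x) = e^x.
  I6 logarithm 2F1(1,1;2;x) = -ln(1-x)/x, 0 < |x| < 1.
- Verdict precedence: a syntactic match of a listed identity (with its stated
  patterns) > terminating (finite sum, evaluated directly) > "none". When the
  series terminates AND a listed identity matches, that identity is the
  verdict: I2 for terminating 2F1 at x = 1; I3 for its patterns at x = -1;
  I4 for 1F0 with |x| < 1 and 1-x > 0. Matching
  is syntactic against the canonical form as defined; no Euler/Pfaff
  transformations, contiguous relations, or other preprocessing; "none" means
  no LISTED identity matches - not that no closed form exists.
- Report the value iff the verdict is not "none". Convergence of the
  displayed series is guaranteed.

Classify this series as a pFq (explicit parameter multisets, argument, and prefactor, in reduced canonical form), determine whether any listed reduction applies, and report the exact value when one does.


x = 1 here; the reduced form reads 2F1, upper {-3/2, 1/2}, lower {7}, C = -7. Verdict: the half-integer Gauss pattern (I1) fires (x = 1; upper {-3/2, 1/2} half-integers, c = 7 in the evaluable pattern). Its exact value is (-4194304/212355) / pi.

Structural cue: t_0 = -7 here, and cancel k + 2/3 from the displayed ratio first; then C = -7.
Ratio: r(k) = 1 * (k-3/2) (k+1/2) / [(k+7) (k+1)] - rational in k. x = 1; t_0 = -7; negate the roots.


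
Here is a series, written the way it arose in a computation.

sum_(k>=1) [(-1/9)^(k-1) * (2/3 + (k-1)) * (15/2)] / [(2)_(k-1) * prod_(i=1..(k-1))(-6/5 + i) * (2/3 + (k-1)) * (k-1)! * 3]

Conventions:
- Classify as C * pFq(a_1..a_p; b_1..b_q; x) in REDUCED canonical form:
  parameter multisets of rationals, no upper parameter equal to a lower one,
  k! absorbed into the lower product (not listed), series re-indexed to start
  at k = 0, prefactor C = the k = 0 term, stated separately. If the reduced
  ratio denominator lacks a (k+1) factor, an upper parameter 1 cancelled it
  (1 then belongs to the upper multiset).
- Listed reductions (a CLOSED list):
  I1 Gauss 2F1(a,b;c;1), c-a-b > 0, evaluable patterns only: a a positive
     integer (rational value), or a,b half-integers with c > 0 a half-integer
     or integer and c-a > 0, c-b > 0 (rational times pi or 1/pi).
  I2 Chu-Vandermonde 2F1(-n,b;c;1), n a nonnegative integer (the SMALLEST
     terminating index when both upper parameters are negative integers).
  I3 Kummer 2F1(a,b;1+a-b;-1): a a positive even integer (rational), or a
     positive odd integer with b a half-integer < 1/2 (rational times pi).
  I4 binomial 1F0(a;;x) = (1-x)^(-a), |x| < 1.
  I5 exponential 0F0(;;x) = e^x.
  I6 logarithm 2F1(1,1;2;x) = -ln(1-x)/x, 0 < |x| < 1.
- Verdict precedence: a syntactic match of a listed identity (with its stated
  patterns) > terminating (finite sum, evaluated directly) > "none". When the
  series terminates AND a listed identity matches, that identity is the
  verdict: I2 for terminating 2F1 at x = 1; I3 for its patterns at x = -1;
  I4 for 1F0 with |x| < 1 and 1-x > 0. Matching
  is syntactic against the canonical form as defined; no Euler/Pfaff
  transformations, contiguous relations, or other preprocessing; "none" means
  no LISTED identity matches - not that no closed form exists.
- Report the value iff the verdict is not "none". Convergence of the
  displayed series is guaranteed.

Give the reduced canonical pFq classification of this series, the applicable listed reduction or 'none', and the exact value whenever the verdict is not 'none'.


At argument -1/9: a 0F2 with upper {-}, lower {-1/5, 2}, scaled by C = 5/2. Verdict: none. Every listed pattern misses the 0F2 form at -1/9, upper {-}.

Key step: from the first term 5/2: the constant factors (C = 5/2, x = -1/9) combine into one prefactor.
Consecutive-term ratio: r(k) = (-1/9) * 1 / [(k-1/5) (k+2) (k+1)] - rational; roots negated = parameters, x = (-1/9), C = 5/2.


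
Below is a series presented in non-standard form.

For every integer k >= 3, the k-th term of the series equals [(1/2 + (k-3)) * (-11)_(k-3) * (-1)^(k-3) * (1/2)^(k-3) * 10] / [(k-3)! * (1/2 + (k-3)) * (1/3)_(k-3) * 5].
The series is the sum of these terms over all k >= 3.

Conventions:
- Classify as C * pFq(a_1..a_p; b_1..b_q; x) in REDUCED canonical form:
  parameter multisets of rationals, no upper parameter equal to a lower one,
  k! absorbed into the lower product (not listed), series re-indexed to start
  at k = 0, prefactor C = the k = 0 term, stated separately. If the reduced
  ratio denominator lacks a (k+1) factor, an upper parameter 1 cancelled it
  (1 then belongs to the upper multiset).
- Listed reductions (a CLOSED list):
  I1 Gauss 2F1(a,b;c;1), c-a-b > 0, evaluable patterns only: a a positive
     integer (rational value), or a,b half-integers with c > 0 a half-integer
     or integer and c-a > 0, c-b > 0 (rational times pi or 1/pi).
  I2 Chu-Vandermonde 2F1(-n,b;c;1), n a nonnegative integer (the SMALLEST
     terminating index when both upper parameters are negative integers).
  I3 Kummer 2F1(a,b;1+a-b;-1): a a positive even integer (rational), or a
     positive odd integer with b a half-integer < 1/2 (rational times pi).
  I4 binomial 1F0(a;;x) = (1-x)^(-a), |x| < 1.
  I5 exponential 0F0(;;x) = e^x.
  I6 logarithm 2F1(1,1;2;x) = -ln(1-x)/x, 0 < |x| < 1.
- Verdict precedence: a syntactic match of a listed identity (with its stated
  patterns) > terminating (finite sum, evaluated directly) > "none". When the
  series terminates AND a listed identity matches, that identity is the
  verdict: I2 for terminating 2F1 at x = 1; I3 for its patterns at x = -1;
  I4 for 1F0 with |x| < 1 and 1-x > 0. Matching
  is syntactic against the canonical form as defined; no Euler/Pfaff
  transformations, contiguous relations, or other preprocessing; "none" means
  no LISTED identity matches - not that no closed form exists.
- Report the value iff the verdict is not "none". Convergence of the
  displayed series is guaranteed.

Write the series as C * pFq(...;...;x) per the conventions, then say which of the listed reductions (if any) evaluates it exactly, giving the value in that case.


Key observation: t_0 = 2 here, and the constant factors (C = 2) combine into one prefactor.
Adjacent-term ratio: r(k) = (-1/2) * (k-11) / [(k+1/3) (k+1)] - rational in k. x = (-1/2); t_0 = 2; negate the roots.

Reduced: x = -1/2, 1F1, upper = {-11}, lower = {1/3}, C = 2. Verdict: terminating - no listed pattern fits, but -11 in the upper list cuts the series at k = 11; direct evaluation. Exact value: 16304644294633249/108190053171200.


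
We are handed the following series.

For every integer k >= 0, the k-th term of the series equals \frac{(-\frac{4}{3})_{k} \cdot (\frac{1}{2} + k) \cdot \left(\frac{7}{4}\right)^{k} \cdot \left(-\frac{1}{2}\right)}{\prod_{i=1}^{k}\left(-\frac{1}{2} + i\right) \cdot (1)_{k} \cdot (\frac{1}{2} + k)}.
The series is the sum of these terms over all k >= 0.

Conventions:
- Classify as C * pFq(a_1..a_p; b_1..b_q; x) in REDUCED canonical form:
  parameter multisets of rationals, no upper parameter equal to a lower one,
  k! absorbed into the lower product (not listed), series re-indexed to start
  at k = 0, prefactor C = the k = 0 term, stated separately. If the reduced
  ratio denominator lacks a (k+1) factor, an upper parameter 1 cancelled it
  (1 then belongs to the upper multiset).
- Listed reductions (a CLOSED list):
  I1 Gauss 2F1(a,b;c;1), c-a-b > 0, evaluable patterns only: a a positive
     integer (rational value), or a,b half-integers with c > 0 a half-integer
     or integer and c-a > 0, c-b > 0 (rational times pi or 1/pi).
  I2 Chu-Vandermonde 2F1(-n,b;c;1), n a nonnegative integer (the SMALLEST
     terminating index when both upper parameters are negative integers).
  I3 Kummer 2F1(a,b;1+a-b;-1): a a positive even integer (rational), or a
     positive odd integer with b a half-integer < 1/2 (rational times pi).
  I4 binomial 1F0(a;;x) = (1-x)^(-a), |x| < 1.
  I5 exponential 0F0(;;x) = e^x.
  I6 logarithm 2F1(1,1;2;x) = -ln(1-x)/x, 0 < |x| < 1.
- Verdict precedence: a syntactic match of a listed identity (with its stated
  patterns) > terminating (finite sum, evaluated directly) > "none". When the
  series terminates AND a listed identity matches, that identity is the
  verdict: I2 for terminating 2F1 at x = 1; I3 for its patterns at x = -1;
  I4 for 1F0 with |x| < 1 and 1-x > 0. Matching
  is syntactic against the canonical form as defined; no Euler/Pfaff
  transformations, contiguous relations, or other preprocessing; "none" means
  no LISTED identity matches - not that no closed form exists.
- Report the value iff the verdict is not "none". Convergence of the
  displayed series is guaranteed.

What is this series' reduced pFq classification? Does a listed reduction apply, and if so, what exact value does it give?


This is -\frac{1}{2} * 1F1(-\frac{4}{3}; \frac{1}{2}; \frac{7}{4}) in reduced canonical form. Verdict: none here - no I1-I6 shape fits x = \frac{7}{4} with lower {\frac{1}{2}}.

Key step: t_0 = -\frac{1}{2} here, and (1)_k (C = -1/2, x = 7/4) is k! itself.
Step ratio: r(k) = \frac{7}{4} * (k-\frac{4}{3}) / [(k+\frac{1}{2}) (k+1)] - rational in k, leading ratio \frac{7}{4}; with t_0 = -\frac{1}{2}, classification follows.


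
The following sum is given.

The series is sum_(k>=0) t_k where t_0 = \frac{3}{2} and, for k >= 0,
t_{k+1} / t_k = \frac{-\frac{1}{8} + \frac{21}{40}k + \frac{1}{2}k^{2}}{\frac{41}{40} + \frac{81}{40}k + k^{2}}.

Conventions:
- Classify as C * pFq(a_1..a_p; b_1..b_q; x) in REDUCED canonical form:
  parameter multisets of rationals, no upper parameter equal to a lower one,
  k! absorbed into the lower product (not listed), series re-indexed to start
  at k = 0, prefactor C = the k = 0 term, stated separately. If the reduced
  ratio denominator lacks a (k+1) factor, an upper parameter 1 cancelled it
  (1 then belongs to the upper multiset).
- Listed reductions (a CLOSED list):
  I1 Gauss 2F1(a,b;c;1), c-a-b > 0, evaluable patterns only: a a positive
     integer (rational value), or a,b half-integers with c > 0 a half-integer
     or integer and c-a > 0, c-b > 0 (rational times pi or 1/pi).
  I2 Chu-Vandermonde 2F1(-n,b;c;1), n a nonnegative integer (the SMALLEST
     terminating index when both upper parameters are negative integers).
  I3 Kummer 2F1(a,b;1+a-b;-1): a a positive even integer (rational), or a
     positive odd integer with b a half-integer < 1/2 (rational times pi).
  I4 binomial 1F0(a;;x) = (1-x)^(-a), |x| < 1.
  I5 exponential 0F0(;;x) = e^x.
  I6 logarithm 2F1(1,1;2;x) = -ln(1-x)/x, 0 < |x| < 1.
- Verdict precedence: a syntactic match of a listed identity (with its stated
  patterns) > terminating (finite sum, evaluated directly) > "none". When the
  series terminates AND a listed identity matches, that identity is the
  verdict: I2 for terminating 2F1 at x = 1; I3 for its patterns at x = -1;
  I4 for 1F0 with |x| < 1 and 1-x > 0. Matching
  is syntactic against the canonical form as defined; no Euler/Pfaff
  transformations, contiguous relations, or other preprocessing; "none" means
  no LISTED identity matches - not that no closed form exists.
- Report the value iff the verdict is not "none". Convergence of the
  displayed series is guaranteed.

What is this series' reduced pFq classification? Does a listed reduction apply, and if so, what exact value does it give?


Key observation: with t_0 = \frac{3}{2}, the expanded ratio factors over Q; C = 3/2, x = 1/2, roots give parameters.
Term ratio: r(k) = \frac{1}{2} * (k-\frac{1}{5}) (k+\frac{5}{4}) / [(k+\frac{41}{40}) (k+1)] - rational in k. x = \frac{1}{2}; t_0 = \frac{3}{2}; negate the roots.

Classification (C = \frac{3}{2}): 2F1 with upper {-\frac{1}{5}, \frac{5}{4}}, lower {\frac{41}{40}}, argument x = \frac{1}{2}. Verdict: none. A 2F1 with upper {-\frac{1}{5}, \frac{5}{4}} fits none of I1-I6 at x = \frac{1}{2}; the sum runs forever.


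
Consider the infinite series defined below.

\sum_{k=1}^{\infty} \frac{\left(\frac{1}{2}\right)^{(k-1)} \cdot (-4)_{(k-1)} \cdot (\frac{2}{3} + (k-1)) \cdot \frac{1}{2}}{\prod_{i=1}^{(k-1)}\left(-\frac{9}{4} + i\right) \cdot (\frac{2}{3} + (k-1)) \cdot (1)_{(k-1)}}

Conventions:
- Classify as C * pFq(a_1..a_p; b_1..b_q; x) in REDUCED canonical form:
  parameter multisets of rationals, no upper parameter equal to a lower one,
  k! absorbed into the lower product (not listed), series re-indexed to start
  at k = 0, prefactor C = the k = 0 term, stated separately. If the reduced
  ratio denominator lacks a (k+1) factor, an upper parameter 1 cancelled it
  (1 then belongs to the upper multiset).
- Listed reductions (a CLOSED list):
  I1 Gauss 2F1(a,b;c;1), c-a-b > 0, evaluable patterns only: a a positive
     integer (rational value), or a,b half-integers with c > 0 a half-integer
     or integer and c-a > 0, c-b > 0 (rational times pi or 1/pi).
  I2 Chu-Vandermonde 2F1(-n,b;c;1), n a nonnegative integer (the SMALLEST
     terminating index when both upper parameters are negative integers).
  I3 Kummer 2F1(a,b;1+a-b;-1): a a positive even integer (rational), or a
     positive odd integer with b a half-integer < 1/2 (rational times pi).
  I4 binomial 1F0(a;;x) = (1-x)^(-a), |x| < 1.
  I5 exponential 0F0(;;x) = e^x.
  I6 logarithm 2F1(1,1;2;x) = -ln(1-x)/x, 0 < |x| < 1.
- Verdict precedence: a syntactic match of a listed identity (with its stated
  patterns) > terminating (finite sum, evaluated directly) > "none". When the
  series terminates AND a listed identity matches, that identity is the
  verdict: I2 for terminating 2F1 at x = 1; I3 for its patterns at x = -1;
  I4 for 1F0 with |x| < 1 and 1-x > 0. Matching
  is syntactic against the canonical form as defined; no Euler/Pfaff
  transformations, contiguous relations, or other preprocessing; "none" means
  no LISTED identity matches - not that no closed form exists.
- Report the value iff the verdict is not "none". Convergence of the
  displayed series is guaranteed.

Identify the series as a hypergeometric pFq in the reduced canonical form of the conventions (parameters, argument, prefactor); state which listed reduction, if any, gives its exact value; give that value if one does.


The tell: t_0 being \frac{1}{2}, the lower running product (C = 1/2) is a rising factorial.
Term ratio: r(k) = \frac{1}{2} * (k-4) / [(k-\frac{5}{4}) (k+1)] - rational in k, leading ratio \frac{1}{2}; with t_0 = \frac{1}{2}, classification follows.

Canonical form: C = \frac{1}{2} times 1F1 with upper {-4}, lower {-\frac{5}{4}}, x = \frac{1}{2}. Verdict: terminating - upper -4 stops the sum at k = 4; the 5 terms are added exactly. Hence: \frac{569}{210}.


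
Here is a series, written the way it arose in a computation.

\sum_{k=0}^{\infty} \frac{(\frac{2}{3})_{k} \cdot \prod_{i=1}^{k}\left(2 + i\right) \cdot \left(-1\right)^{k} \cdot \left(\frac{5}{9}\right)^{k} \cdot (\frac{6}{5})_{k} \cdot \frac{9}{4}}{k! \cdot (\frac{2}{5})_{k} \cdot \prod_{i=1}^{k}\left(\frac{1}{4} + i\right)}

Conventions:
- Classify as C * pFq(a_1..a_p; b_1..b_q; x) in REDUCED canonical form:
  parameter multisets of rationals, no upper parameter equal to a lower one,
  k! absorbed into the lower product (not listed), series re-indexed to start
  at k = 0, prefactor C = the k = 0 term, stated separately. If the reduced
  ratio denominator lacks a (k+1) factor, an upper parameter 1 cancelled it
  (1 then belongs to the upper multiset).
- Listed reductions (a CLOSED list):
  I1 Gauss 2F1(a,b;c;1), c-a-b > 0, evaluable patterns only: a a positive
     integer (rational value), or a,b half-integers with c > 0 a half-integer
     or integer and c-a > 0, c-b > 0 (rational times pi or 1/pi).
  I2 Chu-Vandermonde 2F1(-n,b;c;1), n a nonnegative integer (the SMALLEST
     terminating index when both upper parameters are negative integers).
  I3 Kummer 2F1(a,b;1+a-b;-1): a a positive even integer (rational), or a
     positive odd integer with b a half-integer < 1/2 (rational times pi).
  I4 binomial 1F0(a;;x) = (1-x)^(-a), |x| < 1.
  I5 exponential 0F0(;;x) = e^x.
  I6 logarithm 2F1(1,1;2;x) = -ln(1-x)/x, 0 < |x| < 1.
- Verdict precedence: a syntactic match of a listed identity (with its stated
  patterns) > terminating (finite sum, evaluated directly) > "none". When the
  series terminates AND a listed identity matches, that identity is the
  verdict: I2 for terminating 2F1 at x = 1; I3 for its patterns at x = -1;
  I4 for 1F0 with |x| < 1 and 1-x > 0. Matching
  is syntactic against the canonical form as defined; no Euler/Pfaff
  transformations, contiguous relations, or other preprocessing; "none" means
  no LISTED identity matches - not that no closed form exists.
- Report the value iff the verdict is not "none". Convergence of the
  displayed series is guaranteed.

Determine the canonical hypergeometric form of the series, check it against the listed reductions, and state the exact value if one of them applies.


Classification (C = \frac{9}{4}): 3F2 with upper {\frac{2}{3}, \frac{6}{5}, 3}, lower {\frac{2}{5}, \frac{5}{4}}, argument x = -\frac{5}{9}. Verdict: none - this 3F2 at x = -\frac{5}{9} matches no listed pattern, and upper {\frac{2}{3}, \frac{6}{5}, 3} holds no stopper.

First insight: x = -\frac{5}{9} and the running product (C = 9/4) telescopes to a rising factorial.
Step ratio: r(k) = -\frac{5}{9} * (k+\frac{2}{3}) (k+\frac{6}{5}) (k+3) / [(k+\frac{2}{5}) (k+\frac{5}{4}) (k+1)] - rational; roots negated = parameters, x = -\frac{5}{9}, C = \frac{9}{4}.


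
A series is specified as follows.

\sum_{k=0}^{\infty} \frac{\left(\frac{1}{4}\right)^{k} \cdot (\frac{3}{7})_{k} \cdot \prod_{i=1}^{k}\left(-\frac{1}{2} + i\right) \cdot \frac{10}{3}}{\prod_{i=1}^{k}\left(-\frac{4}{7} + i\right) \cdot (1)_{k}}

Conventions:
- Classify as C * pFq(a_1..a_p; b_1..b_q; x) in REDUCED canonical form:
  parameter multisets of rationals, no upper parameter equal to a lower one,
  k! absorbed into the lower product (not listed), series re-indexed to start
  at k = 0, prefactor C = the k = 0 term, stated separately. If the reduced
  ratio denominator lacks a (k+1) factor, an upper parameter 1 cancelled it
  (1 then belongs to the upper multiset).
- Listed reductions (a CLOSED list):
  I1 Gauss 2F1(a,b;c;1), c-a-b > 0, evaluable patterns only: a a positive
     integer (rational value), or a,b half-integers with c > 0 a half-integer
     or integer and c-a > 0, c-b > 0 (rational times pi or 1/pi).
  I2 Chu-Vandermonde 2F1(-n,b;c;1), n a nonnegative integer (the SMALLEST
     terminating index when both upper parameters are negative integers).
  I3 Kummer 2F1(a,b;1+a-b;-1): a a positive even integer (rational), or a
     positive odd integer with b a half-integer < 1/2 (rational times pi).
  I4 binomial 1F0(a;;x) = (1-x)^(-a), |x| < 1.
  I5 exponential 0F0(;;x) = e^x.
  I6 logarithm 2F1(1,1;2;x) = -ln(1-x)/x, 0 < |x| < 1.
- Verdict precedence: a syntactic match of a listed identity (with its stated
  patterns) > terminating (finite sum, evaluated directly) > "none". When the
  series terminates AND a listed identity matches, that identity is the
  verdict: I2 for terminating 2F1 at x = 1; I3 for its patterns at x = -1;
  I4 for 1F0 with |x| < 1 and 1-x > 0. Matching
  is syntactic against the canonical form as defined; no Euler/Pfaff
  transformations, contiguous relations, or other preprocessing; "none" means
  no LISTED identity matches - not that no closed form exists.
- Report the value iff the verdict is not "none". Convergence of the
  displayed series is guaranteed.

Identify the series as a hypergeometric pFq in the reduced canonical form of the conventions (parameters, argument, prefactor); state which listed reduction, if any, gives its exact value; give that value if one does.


With C = \frac{10}{3}: the canonical form is 1F0(\frac{1}{2}; -; \frac{1}{4}). Verdict: binomial (I4) matches (the 1F0 binomial series: exponent -1/2, x = \frac{1}{4}). Value: \frac{10}{3} \cdot \left(\frac{3}{4}\right)^{-\frac{1}{2}}.

First insight: x = \frac{1}{4} and (1)_k (prefactor 10/3) is k! itself.
Term ratio: r(k) = \frac{1}{4} * (k+\frac{1}{2}) / [(k+1)] - rational in k, leading ratio \frac{1}{4}; with t_0 = \frac{10}{3}, classification follows.


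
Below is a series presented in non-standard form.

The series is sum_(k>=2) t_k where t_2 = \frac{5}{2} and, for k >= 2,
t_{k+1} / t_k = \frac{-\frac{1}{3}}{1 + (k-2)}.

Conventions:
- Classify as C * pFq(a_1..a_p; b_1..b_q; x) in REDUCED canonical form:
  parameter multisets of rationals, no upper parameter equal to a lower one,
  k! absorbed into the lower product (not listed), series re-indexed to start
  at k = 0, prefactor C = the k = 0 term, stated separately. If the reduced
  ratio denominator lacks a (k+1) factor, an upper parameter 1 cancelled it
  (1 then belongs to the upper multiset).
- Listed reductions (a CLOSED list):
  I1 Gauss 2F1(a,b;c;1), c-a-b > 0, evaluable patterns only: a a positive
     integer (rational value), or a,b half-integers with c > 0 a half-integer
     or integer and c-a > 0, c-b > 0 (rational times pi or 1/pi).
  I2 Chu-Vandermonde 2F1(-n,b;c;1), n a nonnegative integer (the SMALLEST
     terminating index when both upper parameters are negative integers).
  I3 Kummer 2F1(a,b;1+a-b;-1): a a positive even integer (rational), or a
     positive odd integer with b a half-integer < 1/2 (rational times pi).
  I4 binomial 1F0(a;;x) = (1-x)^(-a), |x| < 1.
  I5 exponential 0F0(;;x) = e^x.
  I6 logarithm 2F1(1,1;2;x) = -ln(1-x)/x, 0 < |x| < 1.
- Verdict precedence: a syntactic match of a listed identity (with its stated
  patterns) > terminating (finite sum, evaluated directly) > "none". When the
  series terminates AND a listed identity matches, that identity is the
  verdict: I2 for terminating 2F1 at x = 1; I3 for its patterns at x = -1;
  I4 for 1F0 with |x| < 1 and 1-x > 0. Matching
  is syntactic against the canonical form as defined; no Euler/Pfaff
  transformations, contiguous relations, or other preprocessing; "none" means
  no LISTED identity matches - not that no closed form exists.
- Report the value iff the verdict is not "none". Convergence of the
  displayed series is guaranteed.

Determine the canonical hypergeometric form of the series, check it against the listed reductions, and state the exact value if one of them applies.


This is \frac{5}{2} * 0F0(-; -; -\frac{1}{3}) in reduced canonical form. Verdict (x = -\frac{1}{3}): exponential (I5) applies (the 0F0 exponential series at x = -\frac{1}{3}). Hence: \frac{5}{2} \cdot e^{-\frac{1}{3}}.

Structural cue: t_0 = \frac{5}{2} here, and the expanded ratio factors over Q; prefactor 5/2, roots give parameters.
Step ratio: r(k) = -\frac{1}{3} * 1 / [(k+1)] - rational; roots negated = parameters, x = -\frac{1}{3}, C = \frac{5}{2}.


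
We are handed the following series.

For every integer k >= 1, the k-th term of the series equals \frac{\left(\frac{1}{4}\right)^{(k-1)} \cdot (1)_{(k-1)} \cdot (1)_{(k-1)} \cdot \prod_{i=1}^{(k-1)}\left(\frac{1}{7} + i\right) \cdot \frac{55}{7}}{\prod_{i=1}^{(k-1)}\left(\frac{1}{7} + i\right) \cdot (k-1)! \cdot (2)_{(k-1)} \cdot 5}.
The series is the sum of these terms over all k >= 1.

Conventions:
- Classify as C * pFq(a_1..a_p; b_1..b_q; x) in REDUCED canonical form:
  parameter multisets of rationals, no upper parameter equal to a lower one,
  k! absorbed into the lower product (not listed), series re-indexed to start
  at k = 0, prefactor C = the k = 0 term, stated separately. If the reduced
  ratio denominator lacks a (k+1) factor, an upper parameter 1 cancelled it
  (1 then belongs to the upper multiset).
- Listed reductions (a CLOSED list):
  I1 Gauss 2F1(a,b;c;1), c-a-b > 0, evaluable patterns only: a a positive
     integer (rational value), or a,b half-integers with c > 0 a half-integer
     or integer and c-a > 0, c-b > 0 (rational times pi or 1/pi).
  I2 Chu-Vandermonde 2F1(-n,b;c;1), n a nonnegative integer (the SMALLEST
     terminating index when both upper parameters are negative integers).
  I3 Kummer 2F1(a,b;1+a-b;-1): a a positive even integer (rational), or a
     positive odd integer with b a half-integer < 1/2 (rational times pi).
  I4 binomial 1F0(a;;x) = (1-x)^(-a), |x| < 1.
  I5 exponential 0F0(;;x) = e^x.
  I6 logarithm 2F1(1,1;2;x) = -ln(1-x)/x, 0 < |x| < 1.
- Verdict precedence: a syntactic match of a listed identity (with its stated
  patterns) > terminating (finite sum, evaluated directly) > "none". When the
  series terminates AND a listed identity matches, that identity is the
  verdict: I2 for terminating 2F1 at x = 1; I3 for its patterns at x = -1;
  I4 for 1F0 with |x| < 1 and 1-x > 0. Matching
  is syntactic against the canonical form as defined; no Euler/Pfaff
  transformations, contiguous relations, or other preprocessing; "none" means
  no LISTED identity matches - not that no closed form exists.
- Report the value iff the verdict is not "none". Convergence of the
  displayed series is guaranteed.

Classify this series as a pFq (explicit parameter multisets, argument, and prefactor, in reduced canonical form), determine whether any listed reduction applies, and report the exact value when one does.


With C = \frac{11}{7}: the canonical form is 2F1(1, 1; 2; \frac{1}{4}). Verdict at x = \frac{1}{4}: logarithm (I6) matches (the logarithm: parameters (1,1;2), x = \frac{1}{4}). Hence: \left(-\frac{44}{7}\right) \cdot \ln\left(\frac{3}{4}\right).

Structural cue: t_0 being \frac{11}{7}, the running product (C = 11/7, x = 1/4) telescopes to a rising factorial.
Term ratio: r(k) = \frac{1}{4} * (k+1) (k+1) / [(k+2) (k+1)] - rational in k, leading ratio \frac{1}{4}; with t_0 = \frac{11}{7}, classification follows.
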